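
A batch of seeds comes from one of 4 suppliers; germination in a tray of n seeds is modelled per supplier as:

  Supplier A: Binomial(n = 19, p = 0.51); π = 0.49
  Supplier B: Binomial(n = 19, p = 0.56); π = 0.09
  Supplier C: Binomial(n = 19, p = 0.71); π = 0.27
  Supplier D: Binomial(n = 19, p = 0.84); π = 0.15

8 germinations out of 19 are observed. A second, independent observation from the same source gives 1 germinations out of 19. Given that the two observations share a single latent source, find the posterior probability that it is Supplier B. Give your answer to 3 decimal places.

Posterior ∝ prior × likelihood, so P(k | x) ∝ w_k f_k(x); normalise over all components.
Since both observations come from the same component, the likelihood for component k is f_k(x₁)·f_k(x₂).
  L_A = [0.13525] × [2.56953e-05] = 3.47528e-06
  L_B = [0.0874786] × [4.06527e-06] = 3.55625e-07
  L_C = [0.00595474] × [2.83907e-09] = 1.69059e-11
  L_D = [3.29589e-05] × [7.5369e-14] = 2.48408e-18
Weight by the priors:
  w_A·L_A = 0.49 × 3.47528e-06 = 1.70289e-06
  w_B·L_B = 0.09 × 3.55625e-07 = 3.20062e-08
  w_C·L_C = 0.27 × 1.69059e-11 = 4.5646e-12
  w_D·L_D = 0.15 × 2.48408e-18 = 3.72612e-19
Marginal: 1.70289e-06 + 3.20062e-08 + 4.5646e-12 + 3.72612e-19 = 1.7349e-06
P(Supplier B | x₁,x₂) ≈ 0.018

0.018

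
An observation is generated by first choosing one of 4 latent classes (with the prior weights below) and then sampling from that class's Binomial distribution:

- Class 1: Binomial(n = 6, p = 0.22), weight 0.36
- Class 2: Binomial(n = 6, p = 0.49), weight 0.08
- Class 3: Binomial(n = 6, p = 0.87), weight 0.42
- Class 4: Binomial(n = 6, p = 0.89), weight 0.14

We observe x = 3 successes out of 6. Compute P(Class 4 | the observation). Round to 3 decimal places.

0.035

The responsibility of component k is w_k f_k(x) divided by Σ_j w_j f_j(x).
Binomial probabilities:
  f_1 = C(6,3)·0.22^3·0.78^3 = 20·0.010648·0.474552 = 0.101061
  f_2 = C(6,3)·0.49^3·0.51^3 = 20·0.117649·0.132651 = 0.312125
  f_3 = C(6,3)·0.87^3·0.13^3 = 20·0.658503·0.002197 = 0.0289346
  f_4 = C(6,3)·0.89^3·0.11^3 = 20·0.704969·0.001331 = 0.0187663
Weight by the priors:
  w_1·f_1 = 0.36 × 0.101061 = 0.0363818
  w_2·f_2 = 0.08 × 0.312125 = 0.02497
  w_3·f_3 = 0.42 × 0.0289346 = 0.0121525
  w_4·f_4 = 0.14 × 0.0187663 = 0.00262728
Normaliser: 0.0363818 + 0.02497 + 0.0121525 + 0.00262728 = 0.0761316
P(Class 4 | 3 successes out of 6) = 0.00262728 / 0.0761316 ≈ 0.035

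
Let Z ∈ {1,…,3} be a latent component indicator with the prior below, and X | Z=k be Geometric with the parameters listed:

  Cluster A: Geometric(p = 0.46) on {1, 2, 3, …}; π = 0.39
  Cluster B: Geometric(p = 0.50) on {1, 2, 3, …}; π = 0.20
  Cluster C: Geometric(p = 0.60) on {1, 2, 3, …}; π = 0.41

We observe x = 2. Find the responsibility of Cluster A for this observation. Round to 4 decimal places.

0.3950

The responsibility of component k is π_k f_k(x) divided by Σ_j π_j f_j(x).
Geometric probabilities:
  p_A = 0.46·(1−0.46)^1 = 0.46·0.54 = 0.2484
  p_B = 0.50·(1−0.50)^1 = 0.50·0.5 = 0.25
  p_C = 0.60·(1−0.60)^1 = 0.60·0.4 = 0.24
Prior × likelihood for each component:
  π_A·p_A = 0.39 × 0.2484 = 0.096876
  π_B·p_B = 0.20 × 0.25 = 0.05
  π_C·p_C = 0.41 × 0.24 = 0.0984
Normaliser: 0.096876 + 0.05 + 0.0984 = 0.245276
Responsibility of Cluster A: 0.096876 / 0.245276 ≈ 0.3950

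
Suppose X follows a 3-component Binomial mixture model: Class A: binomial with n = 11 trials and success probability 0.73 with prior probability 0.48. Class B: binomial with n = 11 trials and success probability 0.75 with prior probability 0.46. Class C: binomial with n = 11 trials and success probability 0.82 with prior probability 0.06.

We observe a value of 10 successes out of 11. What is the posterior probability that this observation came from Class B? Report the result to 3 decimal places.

By Bayes' theorem, P(k | x) = w_k f_k(x) / Σ_j w_j f_j(x).
Binomial probabilities:
  p_A = 0.127639
  p_B = 0.154862
  p_C = 0.272147
Multiply by the mixture weights:
  w_A·p_A = 0.48 × 0.127639 = 0.061267
  w_B·p_B = 0.46 × 0.154862 = 0.0712366
  w_C·p_C = 0.06 × 0.272147 = 0.0163288
Evidence: 0.061267 + 0.0712366 + 0.0163288 = 0.148832
So the posterior for Class B is 0.0712366 / 0.148832 ≈ 0.479.

0.479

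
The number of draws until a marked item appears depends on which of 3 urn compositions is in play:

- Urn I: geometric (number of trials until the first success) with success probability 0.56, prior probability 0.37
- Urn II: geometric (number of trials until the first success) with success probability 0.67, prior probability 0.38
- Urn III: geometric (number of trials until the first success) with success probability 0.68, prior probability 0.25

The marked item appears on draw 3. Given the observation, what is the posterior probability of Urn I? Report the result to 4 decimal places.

P(component k | x) = w_k·f_k(x) / marginal(x), where marginal(x) = Σ_j w_j·f_j(x).
Component likelihoods at x = 3:
  f_I = 0.108416
  f_II = 0.072963
  f_III = 0.069632
Prior × likelihood for each component:
  w_I·f_I = 0.37 × 0.108416 = 0.0401139
  w_II·f_II = 0.38 × 0.072963 = 0.0277259
  w_III·f_III = 0.25 × 0.069632 = 0.017408
Sum: 0.0401139 + 0.0277259 + 0.017408 = 0.0852479
So the posterior for Urn I is 0.0401139 / 0.0852479 ≈ 0.4706.

0.4706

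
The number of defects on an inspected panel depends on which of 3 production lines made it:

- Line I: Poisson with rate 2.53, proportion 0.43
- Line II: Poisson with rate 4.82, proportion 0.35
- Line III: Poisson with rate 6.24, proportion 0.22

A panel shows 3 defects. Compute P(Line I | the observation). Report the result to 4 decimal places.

0.5689

The responsibility of component k is π_k f_k(x) divided by Σ_j π_j f_j(x).
Poisson probabilities:
  L_I = e^(−2.53)·2.53^3/3! = 0.215003
  L_II = e^(−4.82)·4.82^3/3! = 0.150553
  L_III = e^(−6.24)·6.24^3/3! = 0.0789596
Weight by the priors:
  π_I·L_I = 0.43 × 0.215003 = 0.0924515
  π_II·L_II = 0.35 × 0.150553 = 0.0526937
  π_III·L_III = 0.22 × 0.0789596 = 0.0173711
Evidence: 0.0924515 + 0.0526937 + 0.0173711 = 0.162516
P(Line I | x) ≈ 0.5689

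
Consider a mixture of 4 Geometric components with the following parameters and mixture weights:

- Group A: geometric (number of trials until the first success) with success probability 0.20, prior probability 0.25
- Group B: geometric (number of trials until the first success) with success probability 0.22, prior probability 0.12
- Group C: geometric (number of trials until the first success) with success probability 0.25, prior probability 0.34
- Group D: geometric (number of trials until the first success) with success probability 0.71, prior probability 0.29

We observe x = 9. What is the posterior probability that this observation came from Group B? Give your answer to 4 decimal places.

The responsibility of component k is w_k f_k(x) divided by Σ_j w_j f_j(x).
Component likelihoods at x = 9:
  p_A = 0.20·(1−0.20)^8 = 0.20·0.167772 = 0.0335544
  p_B = 0.22·(1−0.22)^8 = 0.22·0.137011 = 0.0301425
  p_C = 0.25·(1−0.25)^8 = 0.25·0.100113 = 0.0250282
  p_D = 0.71·(1−0.71)^8 = 0.71·5.00246e-05 = 3.55175e-05
Multiply by the mixture weights:
  w_A·p_A = 0.25 × 0.0335544 = 0.00838861
  w_B·p_B = 0.12 × 0.0301425 = 0.0036171
  w_C·p_C = 0.34 × 0.0250282 = 0.0085096
  w_D·p_D = 0.29 × 3.55175e-05 = 1.03001e-05
Evidence: 0.00838861 + 0.0036171 + 0.0085096 + 1.03001e-05 = 0.0205256
P(Group B | 9) ≈ 0.1762

0.1762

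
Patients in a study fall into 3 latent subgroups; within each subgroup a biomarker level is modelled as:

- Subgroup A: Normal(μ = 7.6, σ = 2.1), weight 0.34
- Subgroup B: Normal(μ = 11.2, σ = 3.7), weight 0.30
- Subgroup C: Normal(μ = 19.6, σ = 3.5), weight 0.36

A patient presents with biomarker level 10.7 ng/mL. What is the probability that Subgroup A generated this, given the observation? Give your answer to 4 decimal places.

0.3922

P(component k | x) = π_k·f_k(x) / marginal(x), where marginal(x) = Σ_j π_j·f_j(x).
Evaluate each component's likelihood at the observed value:
  f_A = 0.0638994
  f_B = 0.106842
  f_C = 0.00449512
Weight by the priors:
  π_A·f_A = 0.34 × 0.0638994 = 0.0217258
  π_B·f_B = 0.30 × 0.106842 = 0.0320527
  π_C·f_C = 0.36 × 0.00449512 = 0.00161824
Sum: 0.0217258 + 0.0320527 + 0.00161824 = 0.0553967
P(Subgroup A | the observation) = 0.0217258 / 0.0553967 ≈ 0.3922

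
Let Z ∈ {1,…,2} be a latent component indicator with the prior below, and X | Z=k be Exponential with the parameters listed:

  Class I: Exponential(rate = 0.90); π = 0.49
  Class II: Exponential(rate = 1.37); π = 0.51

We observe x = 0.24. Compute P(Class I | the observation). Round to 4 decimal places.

Posterior ∝ prior × likelihood, so P(k | x) ∝ w_k f_k(x); normalise over all components.
Evaluate each component's likelihood at the observed value:
  L_I = 0.725162
  L_II = 0.986108
Weight by the priors:
  w_I·L_I = 0.49 × 0.725162 = 0.355329
  w_II·L_II = 0.51 × 0.986108 = 0.502915
Sum: 0.355329 + 0.502915 = 0.858244
So the posterior for Class I is 0.355329 / 0.858244 ≈ 0.4140.

0.4140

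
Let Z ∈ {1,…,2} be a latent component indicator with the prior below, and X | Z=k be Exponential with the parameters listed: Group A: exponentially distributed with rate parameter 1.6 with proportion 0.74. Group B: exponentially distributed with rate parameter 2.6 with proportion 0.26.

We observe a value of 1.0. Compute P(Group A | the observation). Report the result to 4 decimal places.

Posterior ∝ prior × likelihood, so P(k | x) ∝ P(Z=k) f_k(x); normalise over all components.
Component likelihoods at x = 1.0:
  p_A = 0.323034
  p_B = 0.193111
Weight by the priors:
  P(Z=A)·p_A = 0.74 × 0.323034 = 0.239045
  P(Z=B)·p_B = 0.26 × 0.193111 = 0.0502089
Marginal: 0.239045 + 0.0502089 = 0.289254
Responsibility of Group A: 0.239045 / 0.289254 ≈ 0.8264

0.8264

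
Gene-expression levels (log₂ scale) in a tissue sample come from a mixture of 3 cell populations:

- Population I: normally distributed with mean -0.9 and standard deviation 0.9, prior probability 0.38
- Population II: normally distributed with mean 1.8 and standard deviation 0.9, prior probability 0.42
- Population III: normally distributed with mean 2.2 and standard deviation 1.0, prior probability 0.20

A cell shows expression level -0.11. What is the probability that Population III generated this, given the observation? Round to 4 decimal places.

0.0396

By Bayes' theorem, P(k | x) = w_k f_k(x) / Σ_j w_j f_j(x).
Evaluate each component's likelihood at the observed value:
  p_I = (1/(0.9·√(2π)))·exp(−(-0.11−-0.9)²/(2·0.9²)) = 0.443269·exp(-0.38525) = 0.301548
  p_II = (1/(0.9·√(2π)))·exp(−(-0.11−1.8)²/(2·0.9²)) = 0.443269·exp(-2.25191) = 0.0466309
  p_III = (1/(1.0·√(2π)))·exp(−(-0.11−2.2)²/(2·1.0²)) = 0.398942·exp(-2.66805) = 0.0276816
Unnormalised posteriors:
  w_I·p_I = 0.38 × 0.301548 = 0.114588
  w_II·p_II = 0.42 × 0.0466309 = 0.019585
  w_III·p_III = 0.20 × 0.0276816 = 0.00553631
Normaliser: 0.114588 + 0.019585 + 0.00553631 = 0.13971
Responsibility of Population III: 0.00553631 / 0.13971 ≈ 0.0396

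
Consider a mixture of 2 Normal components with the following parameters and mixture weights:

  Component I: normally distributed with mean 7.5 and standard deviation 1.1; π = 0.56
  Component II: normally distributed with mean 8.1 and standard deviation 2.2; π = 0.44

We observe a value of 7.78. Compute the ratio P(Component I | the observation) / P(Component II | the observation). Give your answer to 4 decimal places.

2.4905

Posterior odds = (π_i f_i(x)) / (π_j f_j(x)); the normalising sum cancels.
Component likelihoods at x = 7.78:
  p_I = 0.351114
  p_II = 0.179429
0.196624 / 0.0789489 ≈ 2.4905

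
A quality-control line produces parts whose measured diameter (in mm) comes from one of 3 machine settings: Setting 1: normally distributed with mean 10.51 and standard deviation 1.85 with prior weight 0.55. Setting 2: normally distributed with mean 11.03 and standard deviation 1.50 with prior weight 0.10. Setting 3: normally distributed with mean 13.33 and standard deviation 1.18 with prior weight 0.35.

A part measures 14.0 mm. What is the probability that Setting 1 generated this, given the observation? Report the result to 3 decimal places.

0.161

The responsibility of component k is π_k f_k(x) divided by Σ_j π_j f_j(x).
Normal densities:
  f_1 = (1/(1.85·√(2π)))·exp(−(14.0−10.51)²/(2·1.85²)) = 0.215644·exp(-1.77942) = 0.0363871
  f_2 = (1/(1.50·√(2π)))·exp(−(14.0−11.03)²/(2·1.50²)) = 0.265962·exp(-1.96020) = 0.0374554
  f_3 = (1/(1.18·√(2π)))·exp(−(14.0−13.33)²/(2·1.18²)) = 0.338087·exp(-0.16120) = 0.287754
Multiply by the mixture weights:
  π_1·f_1 = 0.55 × 0.0363871 = 0.0200129
  π_2·f_2 = 0.10 × 0.0374554 = 0.00374554
  π_3·f_3 = 0.35 × 0.287754 = 0.100714
Sum: 0.0200129 + 0.00374554 + 0.100714 = 0.124472
Responsibility of Setting 1: 0.0200129 / 0.124472 ≈ 0.161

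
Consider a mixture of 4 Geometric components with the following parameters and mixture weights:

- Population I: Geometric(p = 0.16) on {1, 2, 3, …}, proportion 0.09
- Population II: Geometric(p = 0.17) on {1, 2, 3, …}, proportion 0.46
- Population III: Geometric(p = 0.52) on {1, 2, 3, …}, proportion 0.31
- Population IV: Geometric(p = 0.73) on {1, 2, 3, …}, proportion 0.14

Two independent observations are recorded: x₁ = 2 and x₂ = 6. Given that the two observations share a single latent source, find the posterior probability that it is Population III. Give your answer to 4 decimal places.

0.1651

By Bayes' theorem, P(k | x) = w_k f_k(x) / Σ_j w_j f_j(x).
Since both observations come from the same component, the likelihood for component k is f_k(x₁)·f_k(x₂).
  p_I = [0.1344] × [0.0669139] = 0.00899323
  p_II = [0.1411] × [0.0669637] = 0.00944858
  p_III = [0.2496] × [0.0132498] = 0.00330715
  p_IV = [0.1971] × [0.00104747] = 0.000206456
Weight by the priors:
  w_I·p_I = 0.09 × 0.00899323 = 0.000809391
  w_II·p_II = 0.46 × 0.00944858 = 0.00434635
  w_III·p_III = 0.31 × 0.00330715 = 0.00102522
  w_IV·p_IV = 0.14 × 0.000206456 = 2.89039e-05
Sum: 0.000809391 + 0.00434635 + 0.00102522 + 2.89039e-05 = 0.00620986
P(Population III | x₁, x₂) = 0.00102522 / 0.00620986 ≈ 0.1651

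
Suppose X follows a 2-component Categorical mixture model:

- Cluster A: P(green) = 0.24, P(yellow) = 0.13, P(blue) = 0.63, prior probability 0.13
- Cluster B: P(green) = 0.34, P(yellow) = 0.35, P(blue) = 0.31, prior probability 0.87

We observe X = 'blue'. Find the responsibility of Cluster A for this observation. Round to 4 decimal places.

Apply Bayes' rule: the posterior for each component is proportional to its prior times its likelihood at x.
Evaluate each component's likelihood at the observed value:
  L_A = 0.63
  L_B = 0.31
Prior × likelihood for each component:
  P(Z=A)·L_A = 0.13 × 0.63 = 0.0819
  P(Z=B)·L_B = 0.87 × 0.31 = 0.2697
Sum: 0.0819 + 0.2697 = 0.3516
Responsibility of Cluster A: 0.0819 / 0.3516 ≈ 0.2329

0.2329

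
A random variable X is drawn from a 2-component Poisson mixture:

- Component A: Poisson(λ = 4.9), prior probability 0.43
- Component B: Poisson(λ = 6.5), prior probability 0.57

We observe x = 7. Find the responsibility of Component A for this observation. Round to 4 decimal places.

0.3408

Apply Bayes' rule: the posterior for each component is proportional to its prior times its likelihood at x.
Component likelihoods at x = 7:
  L_A = 0.100207
  L_B = 0.146234
Prior × likelihood for each component:
  π_A·L_A = 0.43 × 0.100207 = 0.0430891
  π_B·L_B = 0.57 × 0.146234 = 0.0833535
Marginal: 0.0430891 + 0.0833535 = 0.126443
P(Component A | the observation) ≈ 0.3408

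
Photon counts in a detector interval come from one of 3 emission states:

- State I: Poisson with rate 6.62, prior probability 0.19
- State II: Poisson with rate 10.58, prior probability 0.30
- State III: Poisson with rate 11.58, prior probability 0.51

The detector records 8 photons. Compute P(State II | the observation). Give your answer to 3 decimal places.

0.326

The responsibility of component k is P(Z=k) f_k(x) divided by Σ_j P(Z=j) f_j(x).
Poisson probabilities:
  L_I = e^(−6.62)·6.62^8/8! = 0.121987
  L_II = e^(−10.58)·10.58^8/8! = 0.0989758
  L_III = e^(−11.58)·11.58^8/8! = 0.0749925
Unnormalised posteriors:
  P(Z=I)·L_I = 0.19 × 0.121987 = 0.0231775
  P(Z=II)·L_II = 0.30 × 0.0989758 = 0.0296928
  P(Z=III)·L_III = 0.51 × 0.0749925 = 0.0382462
Evidence: 0.0231775 + 0.0296928 + 0.0382462 = 0.0911165
P(State II | x) = 0.0296928 / 0.0911165 ≈ 0.326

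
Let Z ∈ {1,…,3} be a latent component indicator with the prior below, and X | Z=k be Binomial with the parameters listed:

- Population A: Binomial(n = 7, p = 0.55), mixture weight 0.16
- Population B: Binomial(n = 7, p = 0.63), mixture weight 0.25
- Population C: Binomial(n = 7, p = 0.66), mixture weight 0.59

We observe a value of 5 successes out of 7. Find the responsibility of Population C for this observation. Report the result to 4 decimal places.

P(component k | x) = π_k·f_k(x) / marginal(x), where marginal(x) = Σ_j π_j·f_j(x).
Component likelihoods at x = 5 successes out of 7:
  f_A = C(7,5)·0.55^5·0.45^2 = 21·0.0503284·0.2025 = 0.214022
  f_B = C(7,5)·0.63^5·0.37^2 = 21·0.0992437·0.1369 = 0.285316
  f_C = C(7,5)·0.66^5·0.34^2 = 21·0.125233·0.1156 = 0.304016
Prior × likelihood for each component:
  π_A·f_A = 0.16 × 0.214022 = 0.0342435
  π_B·f_B = 0.25 × 0.285316 = 0.0713289
  π_C·f_C = 0.59 × 0.304016 = 0.17937
Evidence: 0.0342435 + 0.0713289 + 0.17937 = 0.284942
P(Population C | data) = 0.17937 / 0.284942 ≈ 0.6295

0.6295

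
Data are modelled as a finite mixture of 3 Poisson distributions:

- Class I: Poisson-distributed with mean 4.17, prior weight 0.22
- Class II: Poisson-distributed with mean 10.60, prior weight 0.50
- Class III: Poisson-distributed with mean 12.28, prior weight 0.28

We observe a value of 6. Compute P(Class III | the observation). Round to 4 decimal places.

By Bayes' theorem, P(k | x) = P(Z=k) f_k(x) / Σ_j P(Z=j) f_j(x).
Poisson probabilities:
  L_I = e^(−4.17)·4.17^6/6! = 0.112843
  L_II = e^(−10.60)·10.60^6/6! = 0.0490887
  L_III = e^(−12.28)·12.28^6/6! = 0.0221168
Prior × likelihood for each component:
  P(Z=I)·L_I = 0.22 × 0.112843 = 0.0248255
  P(Z=II)·L_II = 0.50 × 0.0490887 = 0.0245443
  P(Z=III)·L_III = 0.28 × 0.0221168 = 0.00619269
Sum: 0.0248255 + 0.0245443 + 0.00619269 = 0.0555626
So the posterior for Class III is 0.00619269 / 0.0555626 ≈ 0.1115.

0.1115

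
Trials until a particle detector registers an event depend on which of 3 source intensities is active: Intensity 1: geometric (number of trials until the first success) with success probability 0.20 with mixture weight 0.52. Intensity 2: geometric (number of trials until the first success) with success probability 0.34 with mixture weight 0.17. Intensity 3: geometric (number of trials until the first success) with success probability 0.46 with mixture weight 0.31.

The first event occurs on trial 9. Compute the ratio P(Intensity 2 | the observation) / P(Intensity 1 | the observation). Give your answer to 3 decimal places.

Since P(k|x) ∝ w_k f_k(x), the posterior odds are w_i f_i(x) / (w_j f_j(x)).
Evaluate each component's likelihood at the observed value:
  L_1 = 0.0335544
  L_2 = 0.0122414
  L_3 = 0.00332589
0.00208103 / 0.0174483 ≈ 0.119

0.119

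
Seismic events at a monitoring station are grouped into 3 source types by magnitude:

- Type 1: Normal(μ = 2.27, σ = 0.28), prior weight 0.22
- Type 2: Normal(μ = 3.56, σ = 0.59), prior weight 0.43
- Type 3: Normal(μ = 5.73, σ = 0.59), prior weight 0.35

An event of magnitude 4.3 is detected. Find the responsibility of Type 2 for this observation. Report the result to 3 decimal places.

0.913

By Bayes' theorem, P(k | x) = π_k f_k(x) / Σ_j π_j f_j(x).
Normal densities:
  f_1 = (1/(0.28·√(2π)))·exp(−(4.3−2.27)²/(2·0.28²)) = 1.424794·exp(-26.28125) = 5.49478e-12
  f_2 = (1/(0.59·√(2π)))·exp(−(4.3−3.56)²/(2·0.59²)) = 0.676173·exp(-0.78656) = 0.307937
  f_3 = (1/(0.59·√(2π)))·exp(−(4.3−5.73)²/(2·0.59²)) = 0.676173·exp(-2.93723) = 0.0358455
Unnormalised posteriors:
  π_1·f_1 = 0.22 × 5.49478e-12 = 1.20885e-12
  π_2·f_2 = 0.43 × 0.307937 = 0.132413
  π_3·f_3 = 0.35 × 0.0358455 = 0.0125459
Denominator: 1.20885e-12 + 0.132413 + 0.0125459 = 0.144959
P(Type 2 | the observation) = 0.132413 / 0.144959 ≈ 0.913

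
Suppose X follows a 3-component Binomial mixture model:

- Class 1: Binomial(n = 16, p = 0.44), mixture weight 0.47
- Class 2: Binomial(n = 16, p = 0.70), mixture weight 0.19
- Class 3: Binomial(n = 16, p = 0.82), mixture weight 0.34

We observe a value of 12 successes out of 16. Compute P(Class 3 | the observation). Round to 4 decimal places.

0.5815

Posterior ∝ prior × likelihood, so P(k | x) ∝ π_k f_k(x); normalise over all components.
Evaluate each component's likelihood at the observed value:
  L_1 = 0.00942444
  L_2 = 0.204048
  L_3 = 0.176574
Unnormalised posteriors:
  π_1·L_1 = 0.47 × 0.00942444 = 0.00442949
  π_2·L_2 = 0.19 × 0.204048 = 0.0387692
  π_3·L_3 = 0.34 × 0.176574 = 0.0600353
Evidence: 0.00442949 + 0.0387692 + 0.0600353 = 0.103234
P(Class 3 | data) = 0.0600353 / 0.103234 ≈ 0.5815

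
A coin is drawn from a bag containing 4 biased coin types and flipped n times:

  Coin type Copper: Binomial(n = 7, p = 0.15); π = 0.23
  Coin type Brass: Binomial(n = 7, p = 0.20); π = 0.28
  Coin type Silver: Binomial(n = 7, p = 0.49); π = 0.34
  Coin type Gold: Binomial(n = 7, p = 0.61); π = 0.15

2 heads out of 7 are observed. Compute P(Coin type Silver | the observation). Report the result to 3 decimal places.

By Bayes' theorem, P(k | x) = π_k f_k(x) / Σ_j π_j f_j(x).
Binomial probabilities:
  p_Copper = C(7,2)·0.15^2·0.85^5 = 21·0.0225·0.443705 = 0.209651
  p_Brass = C(7,2)·0.20^2·0.80^5 = 21·0.04·0.32768 = 0.275251
  p_Silver = C(7,2)·0.49^2·0.51^5 = 21·0.2401·0.0345025 = 0.173965
  p_Gold = C(7,2)·0.61^2·0.39^5 = 21·0.3721·0.00902242 = 0.0705021
Multiply by the mixture weights:
  π_Copper·p_Copper = 0.23 × 0.209651 = 0.0482197
  π_Brass·p_Brass = 0.28 × 0.275251 = 0.0770703
  π_Silver·p_Silver = 0.34 × 0.173965 = 0.0591482
  π_Gold·p_Gold = 0.15 × 0.0705021 = 0.0105753
Evidence: 0.0482197 + 0.0770703 + 0.0591482 + 0.0105753 = 0.195013
P(Coin type Silver | 2 heads out of 7) ≈ 0.303

0.303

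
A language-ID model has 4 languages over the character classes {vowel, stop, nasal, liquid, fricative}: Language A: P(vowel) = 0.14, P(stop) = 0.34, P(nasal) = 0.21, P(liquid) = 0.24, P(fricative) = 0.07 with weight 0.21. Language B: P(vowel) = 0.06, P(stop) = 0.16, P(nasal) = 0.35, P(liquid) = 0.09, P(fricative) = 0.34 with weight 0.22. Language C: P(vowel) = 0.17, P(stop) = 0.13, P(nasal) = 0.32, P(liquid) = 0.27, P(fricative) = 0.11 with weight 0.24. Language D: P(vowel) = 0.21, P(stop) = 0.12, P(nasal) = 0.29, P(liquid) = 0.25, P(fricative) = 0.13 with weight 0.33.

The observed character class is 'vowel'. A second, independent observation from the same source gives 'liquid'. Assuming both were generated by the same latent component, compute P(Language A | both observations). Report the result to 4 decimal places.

0.1929

P(component k | x) = π_k·f_k(x) / marginal(x), where marginal(x) = Σ_j π_j·f_j(x).
Since both observations come from the same component, the likelihood for component k is f_k(x₁)·f_k(x₂).
  p_A = [0.14] × [0.24] = 0.0336
  p_B = [0.06] × [0.09] = 0.0054
  p_C = [0.17] × [0.27] = 0.0459
  p_D = [0.21] × [0.25] = 0.0525
Prior × likelihood for each component:
  π_A·p_A = 0.21 × 0.0336 = 0.007056
  π_B·p_B = 0.22 × 0.0054 = 0.001188
  π_C·p_C = 0.24 × 0.0459 = 0.011016
  π_D·p_D = 0.33 × 0.0525 = 0.017325
Normaliser: 0.007056 + 0.001188 + 0.011016 + 0.017325 = 0.036585
P(Language A | data) ≈ 0.1929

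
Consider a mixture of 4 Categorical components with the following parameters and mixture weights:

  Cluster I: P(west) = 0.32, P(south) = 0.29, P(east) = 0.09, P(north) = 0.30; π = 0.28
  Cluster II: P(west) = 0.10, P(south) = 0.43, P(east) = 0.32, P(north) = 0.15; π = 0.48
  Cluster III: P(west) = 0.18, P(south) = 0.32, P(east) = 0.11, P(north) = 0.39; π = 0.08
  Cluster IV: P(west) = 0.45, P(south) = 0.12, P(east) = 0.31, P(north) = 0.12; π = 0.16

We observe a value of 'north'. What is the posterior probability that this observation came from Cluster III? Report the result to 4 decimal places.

0.1512

By Bayes' theorem, P(k | x) = π_k f_k(x) / Σ_j π_j f_j(x).
Evaluate each component's likelihood at the observed value:
  L_I = P(north | comp) = 0.30
  L_II = P(north | comp) = 0.15
  L_III = P(north | comp) = 0.39
  L_IV = P(north | comp) = 0.12
Multiply by the mixture weights:
  π_I·L_I = 0.28 × 0.3 = 0.084
  π_II·L_II = 0.48 × 0.15 = 0.072
  π_III·L_III = 0.08 × 0.39 = 0.0312
  π_IV·L_IV = 0.16 × 0.12 = 0.0192
Denominator: 0.084 + 0.072 + 0.0312 + 0.0192 = 0.2064
P(Cluster III | data) = 0.0312 / 0.2064 ≈ 0.1512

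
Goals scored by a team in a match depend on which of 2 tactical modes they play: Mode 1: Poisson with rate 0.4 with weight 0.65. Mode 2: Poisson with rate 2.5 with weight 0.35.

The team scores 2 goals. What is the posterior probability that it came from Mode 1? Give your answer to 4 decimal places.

By Bayes' theorem, P(k | x) = w_k f_k(x) / Σ_j w_j f_j(x).
Component likelihoods at x = 2 goals:
  p_1 = e^(−0.4)·0.4^2/2! = 0.0536256
  p_2 = e^(−2.5)·2.5^2/2! = 0.256516
Prior × likelihood for each component:
  w_1·p_1 = 0.65 × 0.0536256 = 0.0348566
  w_2·p_2 = 0.35 × 0.256516 = 0.0897805
Evidence: 0.0348566 + 0.0897805 = 0.124637
So the posterior for Mode 1 is 0.0348566 / 0.124637 ≈ 0.2797.

0.2797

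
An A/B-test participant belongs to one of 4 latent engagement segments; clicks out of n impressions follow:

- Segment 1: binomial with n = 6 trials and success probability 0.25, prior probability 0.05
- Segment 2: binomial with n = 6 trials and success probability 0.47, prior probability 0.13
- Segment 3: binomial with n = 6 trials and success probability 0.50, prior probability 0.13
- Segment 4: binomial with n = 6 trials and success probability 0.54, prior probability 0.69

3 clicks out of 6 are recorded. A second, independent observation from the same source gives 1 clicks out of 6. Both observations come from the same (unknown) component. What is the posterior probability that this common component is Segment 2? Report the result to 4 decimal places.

The responsibility of component k is π_k f_k(x) divided by Σ_j π_j f_j(x).
Since both observations come from the same component, the likelihood for component k is f_k(x₁)·f_k(x₂).
  p_1 = [0.131836] × [0.355957] = 0.0469279
  p_2 = [0.309137] × [0.117931] = 0.0364569
  p_3 = [0.3125] × [0.09375] = 0.0292969
  p_4 = [0.306538] × [0.066732] = 0.0204559
Multiply by the mixture weights:
  π_1·p_1 = 0.05 × 0.0469279 = 0.0023464
  π_2·p_2 = 0.13 × 0.0364569 = 0.0047394
  π_3·p_3 = 0.13 × 0.0292969 = 0.00380859
  π_4·p_4 = 0.69 × 0.0204559 = 0.0141146
Sum: 0.0023464 + 0.0047394 + 0.00380859 + 0.0141146 = 0.025009
P(Segment 2 | x₁, x₂) ≈ 0.1895

0.1895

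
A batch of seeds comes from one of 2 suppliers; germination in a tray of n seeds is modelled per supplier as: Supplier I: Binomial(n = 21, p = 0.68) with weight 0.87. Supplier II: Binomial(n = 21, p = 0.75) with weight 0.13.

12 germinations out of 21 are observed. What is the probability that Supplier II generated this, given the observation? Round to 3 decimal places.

The responsibility of component k is π_k f_k(x) divided by Σ_j π_j f_j(x).
Component likelihoods at x = 12 germinations out of 21:
  L_I = 0.101088
  L_II = 0.0355172
Unnormalised posteriors:
  π_I·L_I = 0.87 × 0.101088 = 0.0879468
  π_II·L_II = 0.13 × 0.0355172 = 0.00461724
Denominator: 0.0879468 + 0.00461724 = 0.092564
Responsibility of Supplier II: 0.00461724 / 0.092564 ≈ 0.050

0.050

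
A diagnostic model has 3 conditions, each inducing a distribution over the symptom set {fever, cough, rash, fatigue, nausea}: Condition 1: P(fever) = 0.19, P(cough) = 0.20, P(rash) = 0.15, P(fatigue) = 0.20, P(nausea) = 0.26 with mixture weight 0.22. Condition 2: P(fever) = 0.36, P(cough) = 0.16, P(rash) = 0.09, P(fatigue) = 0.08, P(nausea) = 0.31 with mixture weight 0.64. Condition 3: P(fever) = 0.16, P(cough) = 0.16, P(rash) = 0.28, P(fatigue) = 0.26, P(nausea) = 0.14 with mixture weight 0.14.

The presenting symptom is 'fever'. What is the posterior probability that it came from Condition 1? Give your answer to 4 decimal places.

The responsibility of component k is π_k f_k(x) divided by Σ_j π_j f_j(x).
Categorical probabilities:
  L_1 = 0.19
  L_2 = 0.36
  L_3 = 0.16
Prior × likelihood for each component:
  π_1·L_1 = 0.22 × 0.19 = 0.0418
  π_2·L_2 = 0.64 × 0.36 = 0.2304
  π_3·L_3 = 0.14 × 0.16 = 0.0224
Marginal: 0.0418 + 0.2304 + 0.0224 = 0.2946
So the posterior for Condition 1 is 0.0418 / 0.2946 ≈ 0.1419.

0.1419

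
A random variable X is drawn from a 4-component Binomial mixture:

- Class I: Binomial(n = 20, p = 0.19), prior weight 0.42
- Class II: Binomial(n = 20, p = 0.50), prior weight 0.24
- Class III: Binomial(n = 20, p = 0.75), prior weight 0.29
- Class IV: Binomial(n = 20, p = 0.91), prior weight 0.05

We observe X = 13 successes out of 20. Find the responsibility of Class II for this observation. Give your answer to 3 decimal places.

P(component k | x) = P(Z=k)·f_k(x) / marginal(x), where marginal(x) = Σ_j P(Z=j)·f_j(x).
Evaluate each component's likelihood at the observed value:
  L_I = C(20,13)·0.19^13·0.81^7 = 77520·4.2053e-10·0.228768 = 7.45771e-06
  L_II = C(20,13)·0.50^13·0.50^7 = 77520·0.00012207·0.0078125 = 0.0739288
  L_III = C(20,13)·0.75^13·0.25^7 = 77520·0.0237573·6.10352e-05 = 0.112406
  L_IV = C(20,13)·0.91^13·0.09^7 = 77520·0.293453·4.78297e-08 = 0.00108805
Prior × likelihood for each component:
  P(Z=I)·L_I = 0.42 × 7.45771e-06 = 3.13224e-06
  P(Z=II)·L_II = 0.24 × 0.0739288 = 0.0177429
  P(Z=III)·L_III = 0.29 × 0.112406 = 0.0325978
  P(Z=IV)·L_IV = 0.05 × 0.00108805 = 5.44026e-05
Evidence: 3.13224e-06 + 0.0177429 + 0.0325978 + 5.44026e-05 = 0.0503983
P(Class II | 13 successes out of 20) = 0.0177429 / 0.0503983 ≈ 0.352

0.352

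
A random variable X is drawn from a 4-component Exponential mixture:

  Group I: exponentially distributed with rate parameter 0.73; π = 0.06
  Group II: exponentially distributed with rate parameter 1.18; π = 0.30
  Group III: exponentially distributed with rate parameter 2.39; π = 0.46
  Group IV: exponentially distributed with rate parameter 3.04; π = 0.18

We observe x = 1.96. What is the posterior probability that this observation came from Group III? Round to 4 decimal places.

0.1779

By Bayes' theorem, P(k | x) = P(Z=k) f_k(x) / Σ_j P(Z=j) f_j(x).
Evaluate each component's likelihood at the observed value:
  L_I = 0.174556
  L_II = 0.116801
  L_III = 0.0220795
  L_IV = 0.00785549
Multiply by the mixture weights:
  P(Z=I)·L_I = 0.06 × 0.174556 = 0.0104733
  P(Z=II)·L_II = 0.30 × 0.116801 = 0.0350402
  P(Z=III)·L_III = 0.46 × 0.0220795 = 0.0101566
  P(Z=IV)·L_IV = 0.18 × 0.00785549 = 0.00141399
Sum: 0.0104733 + 0.0350402 + 0.0101566 + 0.00141399 = 0.0570841
So the posterior for Group III is 0.0101566 / 0.0570841 ≈ 0.1779.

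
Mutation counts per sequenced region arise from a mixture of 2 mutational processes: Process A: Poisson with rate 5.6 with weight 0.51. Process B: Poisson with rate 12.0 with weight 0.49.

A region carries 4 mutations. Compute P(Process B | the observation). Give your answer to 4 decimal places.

0.0326

By Bayes' theorem, P(k | x) = π_k f_k(x) / Σ_j π_j f_j(x).
Evaluate each component's likelihood at the observed value:
  p_A = 0.151528
  p_B = 0.0053086
Weight by the priors:
  π_A·p_A = 0.51 × 0.151528 = 0.0772791
  π_B·p_B = 0.49 × 0.0053086 = 0.00260121
Marginal: 0.0772791 + 0.00260121 = 0.0798803
Responsibility of Process B: 0.00260121 / 0.0798803 ≈ 0.0326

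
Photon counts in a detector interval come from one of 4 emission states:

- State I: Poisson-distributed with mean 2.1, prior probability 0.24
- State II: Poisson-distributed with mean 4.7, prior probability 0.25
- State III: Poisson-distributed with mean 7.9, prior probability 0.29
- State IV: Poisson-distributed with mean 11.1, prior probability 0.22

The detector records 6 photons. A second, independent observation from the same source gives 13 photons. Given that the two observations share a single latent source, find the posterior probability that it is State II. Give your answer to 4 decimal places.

0.0147

Posterior ∝ prior × likelihood, so P(k | x) ∝ w_k f_k(x); normalise over all components.
Since both observations come from the same component, the likelihood for component k is f_k(x₁)·f_k(x₂).
  f_I = [e^(−2.1)·2.1^6/6! = 0.014587] × [3.03775e-07] = 4.43116e-09
  f_II = [e^(−4.7)·4.7^6/6! = 0.136167] × [0.000797642] = 0.000108612
  f_III = [e^(−7.9)·7.9^6/6! = 0.125171] × [0.0277936] = 0.00347896
  f_IV = [e^(−11.1)·11.1^6/6! = 0.0392588] × [0.0942431] = 0.00369987
Prior × likelihood for each component:
  w_I·f_I = 0.24 × 4.43116e-09 = 1.06348e-09
  w_II·f_II = 0.25 × 0.000108612 = 2.7153e-05
  w_III·f_III = 0.29 × 0.00347896 = 0.0010089
  w_IV·f_IV = 0.22 × 0.00369987 = 0.000813971
Marginal: 1.06348e-09 + 2.7153e-05 + 0.0010089 + 0.000813971 = 0.00185002
Responsibility of State II: 2.7153e-05 / 0.00185002 ≈ 0.0147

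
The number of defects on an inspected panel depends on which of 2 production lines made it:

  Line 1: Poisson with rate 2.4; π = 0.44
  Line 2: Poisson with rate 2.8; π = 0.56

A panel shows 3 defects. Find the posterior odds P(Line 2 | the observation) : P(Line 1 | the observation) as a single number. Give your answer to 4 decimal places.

1.3547

Since P(k|x) ∝ w_k f_k(x), the posterior odds are w_i f_i(x) / (w_j f_j(x)).
Evaluate each component's likelihood at the observed value:
  L_1 = 0.209014
  L_2 = 0.222484
Odds = (0.56/0.44) × (0.222484/0.209014) = 1.27273 × 1.06444 ≈ 1.3547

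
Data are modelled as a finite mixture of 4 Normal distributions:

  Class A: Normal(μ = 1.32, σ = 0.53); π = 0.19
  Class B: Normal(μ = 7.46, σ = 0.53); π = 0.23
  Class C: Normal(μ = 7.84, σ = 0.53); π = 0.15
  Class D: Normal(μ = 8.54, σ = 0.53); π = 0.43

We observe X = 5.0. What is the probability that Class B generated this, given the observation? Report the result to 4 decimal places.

0.9822

By Bayes' theorem, P(k | x) = π_k f_k(x) / Σ_j π_j f_j(x).
Evaluate each component's likelihood at the observed value:
  p_A = (1/(0.53·√(2π)))·exp(−(5.0−1.32)²/(2·0.53²)) = 0.752721·exp(-24.10538) = 2.55742e-11
  p_B = (1/(0.53·√(2π)))·exp(−(5.0−7.46)²/(2·0.53²)) = 0.752721·exp(-10.77180) = 1.57942e-05
  p_C = (1/(0.53·√(2π)))·exp(−(5.0−7.84)²/(2·0.53²)) = 0.752721·exp(-14.35671) = 4.38121e-07
  p_D = (1/(0.53·√(2π)))·exp(−(5.0−8.54)²/(2·0.53²)) = 0.752721·exp(-22.30616) = 1.54594e-10
Multiply by the mixture weights:
  π_A·p_A = 0.19 × 2.55742e-11 = 4.8591e-12
  π_B·p_B = 0.23 × 1.57942e-05 = 3.63268e-06
  π_C·p_C = 0.15 × 4.38121e-07 = 6.57181e-08
  π_D·p_D = 0.43 × 1.54594e-10 = 6.64754e-11
Marginal: 4.8591e-12 + 3.63268e-06 + 6.57181e-08 + 6.64754e-11 = 3.69846e-06
P(Class B | x) = 3.63268e-06 / 3.69846e-06 ≈ 0.9822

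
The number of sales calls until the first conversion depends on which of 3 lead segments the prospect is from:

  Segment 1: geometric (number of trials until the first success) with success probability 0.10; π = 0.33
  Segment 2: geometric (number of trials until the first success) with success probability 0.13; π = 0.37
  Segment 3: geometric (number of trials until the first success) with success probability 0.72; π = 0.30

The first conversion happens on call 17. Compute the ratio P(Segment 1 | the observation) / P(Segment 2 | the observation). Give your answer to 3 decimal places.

The posterior odds equal the prior odds times the likelihood ratio: (π_i/π_j)·(f_i(x)/f_j(x)).
Geometric probabilities:
  p_1 = 0.0185302
  p_2 = 0.014004
  p_3 = 1.02769e-09
Odds = (0.33/0.37) × (0.0185302/0.014004) = 0.891892 × 1.32321 ≈ 1.180

1.180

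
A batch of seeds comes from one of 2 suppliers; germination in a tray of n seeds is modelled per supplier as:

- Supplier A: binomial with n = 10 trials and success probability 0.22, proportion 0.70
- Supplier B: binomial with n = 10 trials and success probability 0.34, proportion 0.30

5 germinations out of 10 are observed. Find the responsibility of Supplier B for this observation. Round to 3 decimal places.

By Bayes' theorem, P(k | x) = P(Z=k) f_k(x) / Σ_j P(Z=j) f_j(x).
Component likelihoods at x = 5 germinations out of 10:
  p_A = C(10,5)·0.22^5·0.78^5 = 252·0.000515363·0.288717 = 0.0374962
  p_B = C(10,5)·0.34^5·0.66^5 = 252·0.00454354·0.125233 = 0.143389
Weight by the priors:
  P(Z=A)·p_A = 0.70 × 0.0374962 = 0.0262473
  P(Z=B)·p_B = 0.30 × 0.143389 = 0.0430166
Marginal: 0.0262473 + 0.0430166 = 0.0692639
P(Supplier B | x) ≈ 0.621

0.621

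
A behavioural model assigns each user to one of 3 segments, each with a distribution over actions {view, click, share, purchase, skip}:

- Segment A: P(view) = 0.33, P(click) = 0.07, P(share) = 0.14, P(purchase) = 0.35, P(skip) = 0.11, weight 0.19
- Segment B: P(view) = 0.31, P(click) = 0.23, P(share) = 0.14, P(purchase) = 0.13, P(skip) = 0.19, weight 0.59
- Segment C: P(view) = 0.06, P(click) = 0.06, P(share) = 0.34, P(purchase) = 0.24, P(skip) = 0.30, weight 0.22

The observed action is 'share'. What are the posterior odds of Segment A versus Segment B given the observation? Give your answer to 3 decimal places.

Only the two components matter; the odds are (w_i f_i(x)) / (w_j f_j(x)).
Evaluate each component's likelihood at the observed value:
  p_A = P(share | comp) = 0.14
  p_B = P(share | comp) = 0.14
  p_C = P(share | comp) = 0.34
Posterior odds = (w_A·p_A) / (w_B·p_B) = (0.19·0.14) / (0.59·0.14) = 0.0266 / 0.0826 ≈ 0.322

0.322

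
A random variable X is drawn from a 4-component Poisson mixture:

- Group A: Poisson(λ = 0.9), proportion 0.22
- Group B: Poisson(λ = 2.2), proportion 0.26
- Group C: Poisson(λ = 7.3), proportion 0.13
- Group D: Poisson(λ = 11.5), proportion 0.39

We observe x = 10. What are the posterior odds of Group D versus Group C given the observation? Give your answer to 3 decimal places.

Posterior odds = (w_i f_i(x)) / (w_j f_j(x)); the normalising sum cancels.
Evaluate each component's likelihood at the observed value:
  L_A = e^(−0.9)·0.9^10/10! = 3.90658e-08
  L_B = e^(−2.2)·2.2^10/10! = 8.10991e-05
  L_C = e^(−7.3)·7.3^10/10! = 0.0800048
  L_D = e^(−11.5)·11.5^10/10! = 0.112935
Posterior odds = (w_D·L_D) / (w_C·L_C) = (0.39·0.112935) / (0.13·0.0800048) = 0.0440447 / 0.0104006 ≈ 4.235

4.235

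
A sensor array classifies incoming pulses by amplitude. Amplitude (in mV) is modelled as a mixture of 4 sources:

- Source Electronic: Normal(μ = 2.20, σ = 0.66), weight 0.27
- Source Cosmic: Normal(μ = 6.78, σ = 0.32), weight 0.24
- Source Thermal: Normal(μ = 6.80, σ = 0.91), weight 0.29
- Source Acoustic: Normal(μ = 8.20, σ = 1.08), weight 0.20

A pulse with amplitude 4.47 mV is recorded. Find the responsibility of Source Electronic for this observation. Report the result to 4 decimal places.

0.0812

The responsibility of component k is w_k f_k(x) divided by Σ_j w_j f_j(x).
Evaluate each component's likelihood at the observed value:
  L_Electronic = 0.00163169
  L_Cosmic = 6.02755e-12
  L_Thermal = 0.0165304
  L_Acoustic = 0.000949159
Unnormalised posteriors:
  w_Electronic·L_Electronic = 0.27 × 0.00163169 = 0.000440557
  w_Cosmic·L_Cosmic = 0.24 × 6.02755e-12 = 1.44661e-12
  w_Thermal·L_Thermal = 0.29 × 0.0165304 = 0.00479382
  w_Acoustic·L_Acoustic = 0.20 × 0.000949159 = 0.000189832
Sum: 0.000440557 + 1.44661e-12 + 0.00479382 + 0.000189832 = 0.00542421
P(Source Electronic | 4.47 mV) ≈ 0.0812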